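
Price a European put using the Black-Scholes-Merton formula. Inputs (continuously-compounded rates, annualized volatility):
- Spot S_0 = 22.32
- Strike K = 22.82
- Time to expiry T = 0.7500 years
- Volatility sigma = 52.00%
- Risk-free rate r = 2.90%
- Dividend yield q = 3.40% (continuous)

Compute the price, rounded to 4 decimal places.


d1 = (ln(S/K) + (r - q + 0.5*sigma^2) * T) / (sigma * sqrt(T)) = 0.16764429
d2 = d1 - sigma * sqrt(T) = -0.28268892
exp(-rT) = 0.97848483; exp(-qT) = 0.97482238
P = K * exp(-rT) * N(-d2) - S_0 * exp(-qT) * N(-d1)
N(-d1) = 0.43343156; N(-d2) = 0.61129234
P = 22.8200 * 0.97848483 * 0.61129234 - 22.3200 * 0.97482238 * 0.43343156 = 4.2189

Answer: Price = 4.2189


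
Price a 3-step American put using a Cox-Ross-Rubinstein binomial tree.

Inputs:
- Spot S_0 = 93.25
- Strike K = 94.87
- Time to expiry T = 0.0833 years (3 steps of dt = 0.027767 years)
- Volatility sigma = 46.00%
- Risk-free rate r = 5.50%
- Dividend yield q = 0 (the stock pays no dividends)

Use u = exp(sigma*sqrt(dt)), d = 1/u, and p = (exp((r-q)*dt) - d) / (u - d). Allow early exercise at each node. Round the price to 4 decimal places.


Answer: Price = V(0,0) = 5.9983

Derivation:
dt = T/N = 0.027767
u = exp(sigma*sqrt(dt)) = 1.079666; d = 1/u = 0.926213
p = (exp((r-q)*dt) - d) / (u - d) = 0.490806
Discount per step: exp(-r*dt) = 0.998474
Stock lattice S(k, i) with i counting down-moves:
  k=0: S(0,0) = 93.2500
  k=1: S(1,0) = 100.6788; S(1,1) = 86.3693
  k=2: S(2,0) = 108.6994; S(2,1) = 93.2500; S(2,2) = 79.9964
  k=3: S(3,0) = 117.3591; S(3,1) = 100.6788; S(3,2) = 86.3693; S(3,3) = 74.0937
Terminal payoffs V(N, i) = max(K - S_T, 0):
  V(3,0) = 0.000000; V(3,1) = 0.000000; V(3,2) = 8.500662; V(3,3) = 20.776333
Backward induction: V(k, i) = exp(-r*dt) * [p * V(k+1, i) + (1-p) * V(k+1, i+1)]; then take max(V_cont, immediate exercise) for American.
  V(2,0) = exp(-r*dt) * [p*0.000000 + (1-p)*0.000000] = 0.000000; exercise = 0.000000; V(2,0) = max -> 0.000000
  V(2,1) = exp(-r*dt) * [p*0.000000 + (1-p)*8.500662] = 4.321879; exercise = 1.620000; V(2,1) = max -> 4.321879
  V(2,2) = exp(-r*dt) * [p*8.500662 + (1-p)*20.776333] = 14.728847; exercise = 14.873619; V(2,2) = max -> 14.873619
  V(1,0) = exp(-r*dt) * [p*0.000000 + (1-p)*4.321879] = 2.197316; exercise = 0.000000; V(1,0) = max -> 2.197316
  V(1,1) = exp(-r*dt) * [p*4.321879 + (1-p)*14.873619] = 9.679966; exercise = 8.500662; V(1,1) = max -> 9.679966
  V(0,0) = exp(-r*dt) * [p*2.197316 + (1-p)*9.679966] = 5.998268; exercise = 1.620000; V(0,0) = max -> 5.998268


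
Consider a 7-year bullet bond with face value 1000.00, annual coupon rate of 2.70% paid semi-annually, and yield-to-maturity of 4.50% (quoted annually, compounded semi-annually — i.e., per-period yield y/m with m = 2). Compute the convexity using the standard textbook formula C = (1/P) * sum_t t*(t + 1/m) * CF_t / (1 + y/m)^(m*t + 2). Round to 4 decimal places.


Coupon per period c = face * coupon_rate / m = 13.500000
Periods per year m = 2; per-period yield y/m = 0.022500
Number of cashflows N = 14
Cashflows (t years, CF_t, discount factor 1/(1+y/m)^(m*t), PV):
  t = 0.5000: CF_t = 13.500000, DF = 0.977995, PV = 13.202934
  t = 1.0000: CF_t = 13.500000, DF = 0.956474, PV = 12.912405
  t = 1.5000: CF_t = 13.500000, DF = 0.935427, PV = 12.628269
  t = 2.0000: CF_t = 13.500000, DF = 0.914843, PV = 12.350385
  t = 2.5000: CF_t = 13.500000, DF = 0.894712, PV = 12.078616
  t = 3.0000: CF_t = 13.500000, DF = 0.875024, PV = 11.812828
  t = 3.5000: CF_t = 13.500000, DF = 0.855769, PV = 11.552888
  t = 4.0000: CF_t = 13.500000, DF = 0.836938, PV = 11.298668
  t = 4.5000: CF_t = 13.500000, DF = 0.818522, PV = 11.050042
  t = 5.0000: CF_t = 13.500000, DF = 0.800510, PV = 10.806887
  t = 5.5000: CF_t = 13.500000, DF = 0.782895, PV = 10.569082
  t = 6.0000: CF_t = 13.500000, DF = 0.765667, PV = 10.336511
  t = 6.5000: CF_t = 13.500000, DF = 0.748819, PV = 10.109057
  t = 7.0000: CF_t = 1013.500000, DF = 0.732341, PV = 742.227976
Price P = sum_t PV_t = 892.936547
Convexity numerator sum_t t*(t + 1/m) * CF_t / (1+y/m)^(m*t + 2):
  t = 0.5000: term = 6.314134
  t = 1.0000: term = 18.525578
  t = 1.5000: term = 36.235849
  t = 2.0000: term = 59.064138
  t = 2.5000: term = 86.646658
  t = 3.0000: term = 118.636011
  t = 3.5000: term = 154.700584
  t = 4.0000: term = 194.523962
  t = 4.5000: term = 237.804355
  t = 5.0000: term = 284.254051
  t = 5.5000: term = 333.598886
  t = 6.0000: term = 385.577730
  t = 6.5000: term = 439.941990
  t = 7.0000: term = 37270.909401
Convexity = (1/P) * sum = 39626.733327 / 892.936547 = 44.377995

Answer: Convexity = 44.3780


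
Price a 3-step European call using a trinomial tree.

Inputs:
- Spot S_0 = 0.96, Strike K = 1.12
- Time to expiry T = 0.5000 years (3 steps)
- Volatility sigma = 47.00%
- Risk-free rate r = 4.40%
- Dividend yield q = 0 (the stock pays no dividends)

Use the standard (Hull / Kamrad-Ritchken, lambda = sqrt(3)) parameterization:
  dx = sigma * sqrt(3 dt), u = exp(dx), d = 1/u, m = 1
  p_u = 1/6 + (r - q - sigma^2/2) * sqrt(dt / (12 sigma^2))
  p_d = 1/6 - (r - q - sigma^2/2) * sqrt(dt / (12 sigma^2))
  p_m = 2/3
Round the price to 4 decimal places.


Answer: Price = V(0,0) = 0.0831

Derivation:
dt = T/N = 0.166667; dx = sigma*sqrt(3*dt) = 0.332340
u = exp(dx) = 1.394227; d = 1/u = 0.717243
p_u = 0.150005, p_m = 0.666667, p_d = 0.183329
Discount per step: exp(-r*dt) = 0.992693
Stock lattice S(k, j) with j the centered position index:
  k=0: S(0,+0) = 0.9600
  k=1: S(1,-1) = 0.6886; S(1,+0) = 0.9600; S(1,+1) = 1.3385
  k=2: S(2,-2) = 0.4939; S(2,-1) = 0.6886; S(2,+0) = 0.9600; S(2,+1) = 1.3385; S(2,+2) = 1.8661
  k=3: S(3,-3) = 0.3542; S(3,-2) = 0.4939; S(3,-1) = 0.6886; S(3,+0) = 0.9600; S(3,+1) = 1.3385; S(3,+2) = 1.8661; S(3,+3) = 2.6018
Terminal payoffs V(N, j) = max(S_T - K, 0):
  V(3,-3) = 0.000000; V(3,-2) = 0.000000; V(3,-1) = 0.000000; V(3,+0) = 0.000000; V(3,+1) = 0.218458; V(3,+2) = 0.746114; V(3,+3) = 1.481787
Backward induction: V(k, j) = exp(-r*dt) * [p_u * V(k+1, j+1) + p_m * V(k+1, j) + p_d * V(k+1, j-1)]
  V(2,-2) = exp(-r*dt) * [p_u*0.000000 + p_m*0.000000 + p_d*0.000000] = 0.000000
  V(2,-1) = exp(-r*dt) * [p_u*0.000000 + p_m*0.000000 + p_d*0.000000] = 0.000000
  V(2,+0) = exp(-r*dt) * [p_u*0.218458 + p_m*0.000000 + p_d*0.000000] = 0.032530
  V(2,+1) = exp(-r*dt) * [p_u*0.746114 + p_m*0.218458 + p_d*0.000000] = 0.255677
  V(2,+2) = exp(-r*dt) * [p_u*1.481787 + p_m*0.746114 + p_d*0.218458] = 0.754183
  V(1,-1) = exp(-r*dt) * [p_u*0.032530 + p_m*0.000000 + p_d*0.000000] = 0.004844
  V(1,+0) = exp(-r*dt) * [p_u*0.255677 + p_m*0.032530 + p_d*0.000000] = 0.059601
  V(1,+1) = exp(-r*dt) * [p_u*0.754183 + p_m*0.255677 + p_d*0.032530] = 0.287431
  V(0,+0) = exp(-r*dt) * [p_u*0.287431 + p_m*0.059601 + p_d*0.004844] = 0.083126


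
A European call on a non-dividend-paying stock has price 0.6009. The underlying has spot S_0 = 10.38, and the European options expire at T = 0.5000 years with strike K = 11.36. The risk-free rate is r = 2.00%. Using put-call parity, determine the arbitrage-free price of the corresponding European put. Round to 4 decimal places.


Put-call parity: C - P = S_0 * exp(-qT) - K * exp(-rT).
S_0 * exp(-qT) = 10.3800 * 1.00000000 = 10.38000000
K * exp(-rT) = 11.3600 * 0.99004983 = 11.24696611
P = C - S*exp(-qT) + K*exp(-rT)
P = 0.6009 - 10.38000000 + 11.24696611 = 1.4679

Answer: Put price = 1.4679


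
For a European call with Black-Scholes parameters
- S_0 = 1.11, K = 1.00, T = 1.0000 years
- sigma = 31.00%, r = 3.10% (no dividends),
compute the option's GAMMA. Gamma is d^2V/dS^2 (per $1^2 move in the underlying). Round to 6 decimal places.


d1 = 0.5916452107; d2 = 0.2816452107
phi(d1) = 0.3348875213; exp(-qT) = 1.0000000000; exp(-rT) = 0.9694755731
Gamma = exp(-qT) * phi(d1) / (S * sigma * sqrt(T)) = 1.0000000000 * 0.3348875213 / (1.1100 * 0.3100 * 1.0000000000) = 0.973227

Answer: Gamma = 0.973227


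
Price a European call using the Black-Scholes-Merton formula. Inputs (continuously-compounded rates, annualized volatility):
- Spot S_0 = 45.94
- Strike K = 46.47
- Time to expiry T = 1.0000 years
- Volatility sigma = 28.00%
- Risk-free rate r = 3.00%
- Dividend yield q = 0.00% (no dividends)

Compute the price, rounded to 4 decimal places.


Answer: Price = 5.5007

Derivation:
d1 = (ln(S/K) + (r - q + 0.5*sigma^2) * T) / (sigma * sqrt(T)) = 0.20617591
d2 = d1 - sigma * sqrt(T) = -0.07382409
exp(-rT) = 0.97044553; exp(-qT) = 1.00000000
C = S_0 * exp(-qT) * N(d1) - K * exp(-rT) * N(d2)
N(d1) = 0.58167325; N(d2) = 0.47057518
C = 45.9400 * 1.00000000 * 0.58167325 - 46.4700 * 0.97044553 * 0.47057518 = 5.5007


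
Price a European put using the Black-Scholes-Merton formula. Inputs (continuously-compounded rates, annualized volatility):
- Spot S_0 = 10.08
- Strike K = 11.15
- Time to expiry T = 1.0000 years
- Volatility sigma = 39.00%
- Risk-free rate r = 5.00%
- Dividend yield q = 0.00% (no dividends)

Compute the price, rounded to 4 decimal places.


d1 = (ln(S/K) + (r - q + 0.5*sigma^2) * T) / (sigma * sqrt(T)) = 0.06452247
d2 = d1 - sigma * sqrt(T) = -0.32547753
exp(-rT) = 0.95122942; exp(-qT) = 1.00000000
P = K * exp(-rT) * N(-d2) - S_0 * exp(-qT) * N(-d1)
N(-d1) = 0.47427711; N(-d2) = 0.62759016
P = 11.1500 * 0.95122942 * 0.62759016 - 10.0800 * 1.00000000 * 0.47427711 = 1.8756

Answer: Price = 1.8756


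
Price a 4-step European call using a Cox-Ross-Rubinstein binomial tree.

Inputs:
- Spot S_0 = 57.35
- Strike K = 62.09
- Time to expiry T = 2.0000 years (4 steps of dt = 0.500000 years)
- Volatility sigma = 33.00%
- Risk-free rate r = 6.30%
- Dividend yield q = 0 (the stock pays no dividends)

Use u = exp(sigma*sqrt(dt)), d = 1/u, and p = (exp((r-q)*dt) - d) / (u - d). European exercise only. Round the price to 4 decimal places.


Answer: Price = V(0,0) = 11.7189

Derivation:
dt = T/N = 0.500000
u = exp(sigma*sqrt(dt)) = 1.262817; d = 1/u = 0.791880
p = (exp((r-q)*dt) - d) / (u - d) = 0.509879
Discount per step: exp(-r*dt) = 0.968991
Stock lattice S(k, i) with i counting down-moves:
  k=0: S(0,0) = 57.3500
  k=1: S(1,0) = 72.4226; S(1,1) = 45.4143
  k=2: S(2,0) = 91.4565; S(2,1) = 57.3500; S(2,2) = 35.9627
  k=3: S(3,0) = 115.4928; S(3,1) = 72.4226; S(3,2) = 45.4143; S(3,3) = 28.4782
  k=4: S(4,0) = 145.8464; S(4,1) = 91.4565; S(4,2) = 57.3500; S(4,3) = 35.9627; S(4,4) = 22.5513
Terminal payoffs V(N, i) = max(S_T - K, 0):
  V(4,0) = 83.756368; V(4,1) = 29.366488; V(4,2) = 0.000000; V(4,3) = 0.000000; V(4,4) = 0.000000
Backward induction: V(k, i) = exp(-r*dt) * [p * V(k+1, i) + (1-p) * V(k+1, i+1)].
  V(3,0) = exp(-r*dt) * [p*83.756368 + (1-p)*29.366488] = 55.328194
  V(3,1) = exp(-r*dt) * [p*29.366488 + (1-p)*0.000000] = 14.509060
  V(3,2) = exp(-r*dt) * [p*0.000000 + (1-p)*0.000000] = 0.000000
  V(3,3) = exp(-r*dt) * [p*0.000000 + (1-p)*0.000000] = 0.000000
  V(2,0) = exp(-r*dt) * [p*55.328194 + (1-p)*14.509060] = 34.226601
  V(2,1) = exp(-r*dt) * [p*14.509060 + (1-p)*0.000000] = 7.168471
  V(2,2) = exp(-r*dt) * [p*0.000000 + (1-p)*0.000000] = 0.000000
  V(1,0) = exp(-r*dt) * [p*34.226601 + (1-p)*7.168471] = 20.314756
  V(1,1) = exp(-r*dt) * [p*7.168471 + (1-p)*0.000000] = 3.541717
  V(0,0) = exp(-r*dt) * [p*20.314756 + (1-p)*3.541717] = 11.718924


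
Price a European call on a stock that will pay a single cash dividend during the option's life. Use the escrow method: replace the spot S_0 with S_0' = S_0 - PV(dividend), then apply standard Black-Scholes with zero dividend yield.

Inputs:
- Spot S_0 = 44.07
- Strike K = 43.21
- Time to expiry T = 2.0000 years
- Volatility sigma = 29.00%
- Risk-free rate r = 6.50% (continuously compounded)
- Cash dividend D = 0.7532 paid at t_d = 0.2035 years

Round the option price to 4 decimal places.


Answer: Price = 9.6314

Derivation:
PV(D) = D * exp(-r * t_d) = 0.7532 * 0.98685960 = 0.74330265
S_0' = S_0 - PV(D) = 44.0700 - 0.74330265 = 43.32669735
d1 = (ln(S_0'/K) + (r + sigma^2/2)*T) / (sigma*sqrt(T)) = 0.52861611
d2 = d1 - sigma*sqrt(T) = 0.11849418
exp(-rT) = 0.87809543
N(d1) = 0.70146411; N(d2) = 0.54716195
C = S_0' * N(d1) - K * exp(-rT) * N(d2) = 43.32669735 * 0.70146411 - 43.2100 * 0.87809543 * 0.54716195 = 9.6314


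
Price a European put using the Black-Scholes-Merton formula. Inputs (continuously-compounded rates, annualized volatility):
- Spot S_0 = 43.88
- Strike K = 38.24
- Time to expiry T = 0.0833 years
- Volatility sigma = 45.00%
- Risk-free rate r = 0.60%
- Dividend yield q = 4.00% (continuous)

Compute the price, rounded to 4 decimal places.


d1 = (ln(S/K) + (r - q + 0.5*sigma^2) * T) / (sigma * sqrt(T)) = 1.10240890
d2 = d1 - sigma * sqrt(T) = 0.97253107
exp(-rT) = 0.99950032; exp(-qT) = 0.99667354
P = K * exp(-rT) * N(-d2) - S_0 * exp(-qT) * N(-d1)
N(-d1) = 0.13514197; N(-d2) = 0.16539321
P = 38.2400 * 0.99950032 * 0.16539321 - 43.8800 * 0.99667354 * 0.13514197 = 0.4112

Answer: Price = 0.4112


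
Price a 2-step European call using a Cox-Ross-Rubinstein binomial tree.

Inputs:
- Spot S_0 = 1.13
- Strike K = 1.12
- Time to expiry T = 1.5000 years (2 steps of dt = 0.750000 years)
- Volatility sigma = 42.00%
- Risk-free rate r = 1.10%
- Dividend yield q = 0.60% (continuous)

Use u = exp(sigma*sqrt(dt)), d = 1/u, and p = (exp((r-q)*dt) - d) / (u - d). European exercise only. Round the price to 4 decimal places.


dt = T/N = 0.750000
u = exp(sigma*sqrt(dt)) = 1.438687; d = 1/u = 0.695078
p = (exp((r-q)*dt) - d) / (u - d) = 0.415109
Discount per step: exp(-r*dt) = 0.991784
Stock lattice S(k, i) with i counting down-moves:
  k=0: S(0,0) = 1.1300
  k=1: S(1,0) = 1.6257; S(1,1) = 0.7854
  k=2: S(2,0) = 2.3389; S(2,1) = 1.1300; S(2,2) = 0.5459
Terminal payoffs V(N, i) = max(S_T - K, 0):
  V(2,0) = 1.218896; V(2,1) = 0.010000; V(2,2) = 0.000000
Backward induction: V(k, i) = exp(-r*dt) * [p * V(k+1, i) + (1-p) * V(k+1, i+1)].
  V(1,0) = exp(-r*dt) * [p*1.218896 + (1-p)*0.010000] = 0.507619
  V(1,1) = exp(-r*dt) * [p*0.010000 + (1-p)*0.000000] = 0.004117
  V(0,0) = exp(-r*dt) * [p*0.507619 + (1-p)*0.004117] = 0.211374

Answer: Price = V(0,0) = 0.2114


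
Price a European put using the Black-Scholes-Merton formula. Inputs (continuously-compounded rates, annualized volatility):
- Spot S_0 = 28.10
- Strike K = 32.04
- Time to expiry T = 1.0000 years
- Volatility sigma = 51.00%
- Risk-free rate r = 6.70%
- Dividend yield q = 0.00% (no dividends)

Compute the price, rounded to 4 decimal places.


d1 = (ln(S/K) + (r - q + 0.5*sigma^2) * T) / (sigma * sqrt(T)) = 0.12908716
d2 = d1 - sigma * sqrt(T) = -0.38091284
exp(-rT) = 0.93519520; exp(-qT) = 1.00000000
P = K * exp(-rT) * N(-d2) - S_0 * exp(-qT) * N(-d1)
N(-d1) = 0.44864434; N(-d2) = 0.64836604
P = 32.0400 * 0.93519520 * 0.64836604 - 28.1000 * 1.00000000 * 0.44864434 = 6.8205

Answer: Price = 6.8205


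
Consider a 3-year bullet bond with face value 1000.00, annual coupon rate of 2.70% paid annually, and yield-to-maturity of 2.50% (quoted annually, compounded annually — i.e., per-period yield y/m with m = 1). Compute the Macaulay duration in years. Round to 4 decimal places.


Coupon per period c = face * coupon_rate / m = 27.000000
Periods per year m = 1; per-period yield y/m = 0.025000
Number of cashflows N = 3
Cashflows (t years, CF_t, discount factor 1/(1+y/m)^(m*t), PV):
  t = 1.0000: CF_t = 27.000000, DF = 0.975610, PV = 26.341463
  t = 2.0000: CF_t = 27.000000, DF = 0.951814, PV = 25.698989
  t = 3.0000: CF_t = 1027.000000, DF = 0.928599, PV = 953.671595
Price P = sum_t PV_t = 1005.712047
Macaulay numerator sum_t t * PV_t:
  t * PV_t at t = 1.0000: 26.341463
  t * PV_t at t = 2.0000: 51.397977
  t * PV_t at t = 3.0000: 2861.014785
Macaulay duration D = (sum_t t * PV_t) / P = 2938.754226 / 1005.712047 = 2.922063

Answer: Macaulay duration = 2.9221 years


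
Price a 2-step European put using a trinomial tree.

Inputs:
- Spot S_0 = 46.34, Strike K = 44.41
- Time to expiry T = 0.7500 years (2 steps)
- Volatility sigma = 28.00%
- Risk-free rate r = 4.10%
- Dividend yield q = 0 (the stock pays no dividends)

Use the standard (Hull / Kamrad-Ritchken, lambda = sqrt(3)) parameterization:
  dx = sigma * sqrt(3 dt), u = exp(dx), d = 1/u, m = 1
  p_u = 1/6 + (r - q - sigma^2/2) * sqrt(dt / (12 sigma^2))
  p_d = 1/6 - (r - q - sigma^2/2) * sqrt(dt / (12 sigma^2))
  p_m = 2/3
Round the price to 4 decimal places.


dt = T/N = 0.375000; dx = sigma*sqrt(3*dt) = 0.296985
u = exp(dx) = 1.345795; d = 1/u = 0.743055
p_u = 0.167803, p_m = 0.666667, p_d = 0.165530
Discount per step: exp(-r*dt) = 0.984743
Stock lattice S(k, j) with j the centered position index:
  k=0: S(0,+0) = 46.3400
  k=1: S(1,-1) = 34.4332; S(1,+0) = 46.3400; S(1,+1) = 62.3641
  k=2: S(2,-2) = 25.5858; S(2,-1) = 34.4332; S(2,+0) = 46.3400; S(2,+1) = 62.3641; S(2,+2) = 83.9293
Terminal payoffs V(N, j) = max(K - S_T, 0):
  V(2,-2) = 18.824243; V(2,-1) = 9.976819; V(2,+0) = 0.000000; V(2,+1) = 0.000000; V(2,+2) = 0.000000
Backward induction: V(k, j) = exp(-r*dt) * [p_u * V(k+1, j+1) + p_m * V(k+1, j) + p_d * V(k+1, j-1)]
  V(1,-1) = exp(-r*dt) * [p_u*0.000000 + p_m*9.976819 + p_d*18.824243] = 9.618172
  V(1,+0) = exp(-r*dt) * [p_u*0.000000 + p_m*0.000000 + p_d*9.976819] = 1.626268
  V(1,+1) = exp(-r*dt) * [p_u*0.000000 + p_m*0.000000 + p_d*0.000000] = 0.000000
  V(0,+0) = exp(-r*dt) * [p_u*0.000000 + p_m*1.626268 + p_d*9.618172] = 2.635444

Answer: Price = V(0,0) = 2.6354


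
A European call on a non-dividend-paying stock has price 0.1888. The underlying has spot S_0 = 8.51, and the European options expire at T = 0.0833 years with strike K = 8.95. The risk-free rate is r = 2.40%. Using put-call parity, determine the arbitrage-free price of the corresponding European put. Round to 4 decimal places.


Answer: Put price = 0.6109

Derivation:
Put-call parity: C - P = S_0 * exp(-qT) - K * exp(-rT).
S_0 * exp(-qT) = 8.5100 * 1.00000000 = 8.51000000
K * exp(-rT) = 8.9500 * 0.99800280 = 8.93212503
P = C - S*exp(-qT) + K*exp(-rT)
P = 0.1888 - 8.51000000 + 8.93212503 = 0.6109


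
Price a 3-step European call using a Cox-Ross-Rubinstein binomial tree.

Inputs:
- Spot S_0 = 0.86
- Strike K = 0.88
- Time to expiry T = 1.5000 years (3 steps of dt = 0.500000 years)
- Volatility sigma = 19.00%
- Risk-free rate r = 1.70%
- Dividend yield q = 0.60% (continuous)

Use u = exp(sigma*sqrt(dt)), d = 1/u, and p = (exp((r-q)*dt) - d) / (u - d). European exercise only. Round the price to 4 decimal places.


Answer: Price = V(0,0) = 0.0827

Derivation:
dt = T/N = 0.500000
u = exp(sigma*sqrt(dt)) = 1.143793; d = 1/u = 0.874284
p = (exp((r-q)*dt) - d) / (u - d) = 0.486927
Discount per step: exp(-r*dt) = 0.991536
Stock lattice S(k, i) with i counting down-moves:
  k=0: S(0,0) = 0.8600
  k=1: S(1,0) = 0.9837; S(1,1) = 0.7519
  k=2: S(2,0) = 1.1251; S(2,1) = 0.8600; S(2,2) = 0.6574
  k=3: S(3,0) = 1.2869; S(3,1) = 0.9837; S(3,2) = 0.7519; S(3,3) = 0.5747
Terminal payoffs V(N, i) = max(S_T - K, 0):
  V(3,0) = 0.406889; V(3,1) = 0.103662; V(3,2) = 0.000000; V(3,3) = 0.000000
Backward induction: V(k, i) = exp(-r*dt) * [p * V(k+1, i) + (1-p) * V(k+1, i+1)].
  V(2,0) = exp(-r*dt) * [p*0.406889 + (1-p)*0.103662] = 0.249185
  V(2,1) = exp(-r*dt) * [p*0.103662 + (1-p)*0.000000] = 0.050049
  V(2,2) = exp(-r*dt) * [p*0.000000 + (1-p)*0.000000] = 0.000000
  V(1,0) = exp(-r*dt) * [p*0.249185 + (1-p)*0.050049] = 0.145769
  V(1,1) = exp(-r*dt) * [p*0.050049 + (1-p)*0.000000] = 0.024164
  V(0,0) = exp(-r*dt) * [p*0.145769 + (1-p)*0.024164] = 0.082671


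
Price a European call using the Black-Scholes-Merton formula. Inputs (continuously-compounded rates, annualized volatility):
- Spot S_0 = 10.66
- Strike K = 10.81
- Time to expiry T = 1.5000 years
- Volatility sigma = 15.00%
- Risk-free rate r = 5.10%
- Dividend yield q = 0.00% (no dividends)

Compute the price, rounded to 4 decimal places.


Answer: Price = 1.1229

Derivation:
d1 = (ln(S/K) + (r - q + 0.5*sigma^2) * T) / (sigma * sqrt(T)) = 0.43220858
d2 = d1 - sigma * sqrt(T) = 0.24849685
exp(-rT) = 0.92635291; exp(-qT) = 1.00000000
C = S_0 * exp(-qT) * N(d1) - K * exp(-rT) * N(d2)
N(d1) = 0.66720509; N(d2) = 0.59812500
C = 10.6600 * 1.00000000 * 0.66720509 - 10.8100 * 0.92635291 * 0.59812500 = 1.1229


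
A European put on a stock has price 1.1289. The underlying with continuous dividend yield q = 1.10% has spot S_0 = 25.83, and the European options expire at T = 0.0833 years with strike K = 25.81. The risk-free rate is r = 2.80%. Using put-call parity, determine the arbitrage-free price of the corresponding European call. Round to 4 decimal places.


Put-call parity: C - P = S_0 * exp(-qT) - K * exp(-rT).
S_0 * exp(-qT) = 25.8300 * 0.99908412 = 25.80634281
K * exp(-rT) = 25.8100 * 0.99767032 = 25.74987091
C = P + S*exp(-qT) - K*exp(-rT)
C = 1.1289 + 25.80634281 - 25.74987091 = 1.1854

Answer: Call price = 1.1854


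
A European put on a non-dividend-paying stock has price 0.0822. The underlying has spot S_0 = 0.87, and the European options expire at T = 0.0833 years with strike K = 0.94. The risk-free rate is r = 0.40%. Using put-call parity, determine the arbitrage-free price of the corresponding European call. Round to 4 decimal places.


Answer: Call price = 0.0125

Derivation:
Put-call parity: C - P = S_0 * exp(-qT) - K * exp(-rT).
S_0 * exp(-qT) = 0.8700 * 1.00000000 = 0.87000000
K * exp(-rT) = 0.9400 * 0.99966686 = 0.93968684
C = P + S*exp(-qT) - K*exp(-rT)
C = 0.0822 + 0.87000000 - 0.93968684 = 0.0125


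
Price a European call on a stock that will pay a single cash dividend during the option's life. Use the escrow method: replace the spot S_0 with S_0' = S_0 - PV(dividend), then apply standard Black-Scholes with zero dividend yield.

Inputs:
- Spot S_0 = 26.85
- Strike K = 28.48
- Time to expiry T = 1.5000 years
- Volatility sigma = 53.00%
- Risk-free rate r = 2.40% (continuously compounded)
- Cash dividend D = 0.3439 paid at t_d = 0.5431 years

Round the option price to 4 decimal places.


Answer: Price = 6.3978

Derivation:
PV(D) = D * exp(-r * t_d) = 0.3439 * 0.98705018 = 0.33944656
S_0' = S_0 - PV(D) = 26.8500 - 0.33944656 = 26.51055344
d1 = (ln(S_0'/K) + (r + sigma^2/2)*T) / (sigma*sqrt(T)) = 0.26962228
d2 = d1 - sigma*sqrt(T) = -0.37949250
exp(-rT) = 0.96464029
N(d1) = 0.60627457; N(d2) = 0.35216109
C = S_0' * N(d1) - K * exp(-rT) * N(d2) = 26.51055344 * 0.60627457 - 28.4800 * 0.96464029 * 0.35216109 = 6.3978


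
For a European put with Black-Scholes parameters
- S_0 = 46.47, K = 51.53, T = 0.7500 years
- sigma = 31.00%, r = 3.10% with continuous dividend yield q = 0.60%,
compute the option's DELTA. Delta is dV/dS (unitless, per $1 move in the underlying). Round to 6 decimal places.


d1 = -0.1809144547; d2 = -0.4493823299
phi(d1) = 0.3924667129; exp(-qT) = 0.9955101098; exp(-rT) = 0.9770181987
N(-d1) = 0.5717826386
Delta = -exp(-qT) * N(-d1) = -0.9955101098 * 0.5717826386 = -0.569215

Answer: Delta = -0.569215


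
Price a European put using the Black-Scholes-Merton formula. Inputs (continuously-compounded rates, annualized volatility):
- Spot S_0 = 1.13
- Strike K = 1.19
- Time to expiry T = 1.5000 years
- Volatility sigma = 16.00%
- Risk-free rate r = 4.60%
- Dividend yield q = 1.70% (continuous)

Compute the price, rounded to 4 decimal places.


d1 = (ln(S/K) + (r - q + 0.5*sigma^2) * T) / (sigma * sqrt(T)) = 0.05595209
d2 = d1 - sigma * sqrt(T) = -0.14000709
exp(-rT) = 0.93332668; exp(-qT) = 0.97482238
P = K * exp(-rT) * N(-d2) - S_0 * exp(-qT) * N(-d1)
N(-d1) = 0.47768999; N(-d2) = 0.55567281
P = 1.1900 * 0.93332668 * 0.55567281 - 1.1300 * 0.97482238 * 0.47768999 = 0.0910

Answer: Price = 0.0910


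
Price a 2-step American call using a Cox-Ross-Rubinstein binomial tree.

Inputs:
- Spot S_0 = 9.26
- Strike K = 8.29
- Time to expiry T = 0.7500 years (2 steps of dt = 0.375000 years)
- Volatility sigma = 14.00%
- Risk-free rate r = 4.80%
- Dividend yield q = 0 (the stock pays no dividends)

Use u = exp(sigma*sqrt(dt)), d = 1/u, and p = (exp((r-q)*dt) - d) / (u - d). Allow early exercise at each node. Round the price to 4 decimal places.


Answer: Price = V(0,0) = 1.3446

Derivation:
dt = T/N = 0.375000
u = exp(sigma*sqrt(dt)) = 1.089514; d = 1/u = 0.917840
p = (exp((r-q)*dt) - d) / (u - d) = 0.584379
Discount per step: exp(-r*dt) = 0.982161
Stock lattice S(k, i) with i counting down-moves:
  k=0: S(0,0) = 9.2600
  k=1: S(1,0) = 10.0889; S(1,1) = 8.4992
  k=2: S(2,0) = 10.9920; S(2,1) = 9.2600; S(2,2) = 7.8009
Terminal payoffs V(N, i) = max(S_T - K, 0):
  V(2,0) = 2.702007; V(2,1) = 0.970000; V(2,2) = 0.000000
Backward induction: V(k, i) = exp(-r*dt) * [p * V(k+1, i) + (1-p) * V(k+1, i+1)]; then take max(V_cont, immediate exercise) for American.
  V(1,0) = exp(-r*dt) * [p*2.702007 + (1-p)*0.970000] = 1.946789; exercise = 1.798904; V(1,0) = max -> 1.946789
  V(1,1) = exp(-r*dt) * [p*0.970000 + (1-p)*0.000000] = 0.556736; exercise = 0.209199; V(1,1) = max -> 0.556736
  V(0,0) = exp(-r*dt) * [p*1.946789 + (1-p)*0.556736] = 1.344631; exercise = 0.970000; V(0,0) = max -> 1.344631


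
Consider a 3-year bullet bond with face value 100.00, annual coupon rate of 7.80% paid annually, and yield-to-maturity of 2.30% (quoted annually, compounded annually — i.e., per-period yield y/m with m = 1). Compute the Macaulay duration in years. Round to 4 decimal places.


Answer: Macaulay duration = 2.8039 years

Derivation:
Coupon per period c = face * coupon_rate / m = 7.800000
Periods per year m = 1; per-period yield y/m = 0.023000
Number of cashflows N = 3
Cashflows (t years, CF_t, discount factor 1/(1+y/m)^(m*t), PV):
  t = 1.0000: CF_t = 7.800000, DF = 0.977517, PV = 7.624633
  t = 2.0000: CF_t = 7.800000, DF = 0.955540, PV = 7.453210
  t = 3.0000: CF_t = 107.800000, DF = 0.934056, PV = 100.691280
Price P = sum_t PV_t = 115.769123
Macaulay numerator sum_t t * PV_t:
  t * PV_t at t = 1.0000: 7.624633
  t * PV_t at t = 2.0000: 14.906419
  t * PV_t at t = 3.0000: 302.073839
Macaulay duration D = (sum_t t * PV_t) / P = 324.604891 / 115.769123 = 2.803899


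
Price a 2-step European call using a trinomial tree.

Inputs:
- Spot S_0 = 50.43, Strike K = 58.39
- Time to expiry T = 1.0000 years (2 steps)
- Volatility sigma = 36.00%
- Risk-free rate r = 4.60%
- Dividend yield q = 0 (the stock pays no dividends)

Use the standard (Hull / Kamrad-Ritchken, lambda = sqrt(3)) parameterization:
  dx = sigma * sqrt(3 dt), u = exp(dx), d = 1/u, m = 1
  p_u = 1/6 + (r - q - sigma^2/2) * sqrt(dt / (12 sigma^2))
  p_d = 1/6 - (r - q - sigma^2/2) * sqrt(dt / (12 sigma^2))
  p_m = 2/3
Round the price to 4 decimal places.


Answer: Price = V(0,0) = 5.4440

Derivation:
dt = T/N = 0.500000; dx = sigma*sqrt(3*dt) = 0.440908
u = exp(dx) = 1.554118; d = 1/u = 0.643452
p_u = 0.156007, p_m = 0.666667, p_d = 0.177326
Discount per step: exp(-r*dt) = 0.977262
Stock lattice S(k, j) with j the centered position index:
  k=0: S(0,+0) = 50.4300
  k=1: S(1,-1) = 32.4493; S(1,+0) = 50.4300; S(1,+1) = 78.3742
  k=2: S(2,-2) = 20.8795; S(2,-1) = 32.4493; S(2,+0) = 50.4300; S(2,+1) = 78.3742; S(2,+2) = 121.8027
Terminal payoffs V(N, j) = max(S_T - K, 0):
  V(2,-2) = 0.000000; V(2,-1) = 0.000000; V(2,+0) = 0.000000; V(2,+1) = 19.984169; V(2,+2) = 63.412703
Backward induction: V(k, j) = exp(-r*dt) * [p_u * V(k+1, j+1) + p_m * V(k+1, j) + p_d * V(k+1, j-1)]
  V(1,-1) = exp(-r*dt) * [p_u*0.000000 + p_m*0.000000 + p_d*0.000000] = 0.000000
  V(1,+0) = exp(-r*dt) * [p_u*19.984169 + p_m*0.000000 + p_d*0.000000] = 3.046779
  V(1,+1) = exp(-r*dt) * [p_u*63.412703 + p_m*19.984169 + p_d*0.000000] = 22.687730
  V(0,+0) = exp(-r*dt) * [p_u*22.687730 + p_m*3.046779 + p_d*0.000000] = 5.443965


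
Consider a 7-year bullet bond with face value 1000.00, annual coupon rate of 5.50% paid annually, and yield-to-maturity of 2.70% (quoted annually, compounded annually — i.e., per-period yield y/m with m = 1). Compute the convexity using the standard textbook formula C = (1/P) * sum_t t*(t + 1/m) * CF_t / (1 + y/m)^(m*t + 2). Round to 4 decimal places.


Answer: Convexity = 43.8898

Derivation:
Coupon per period c = face * coupon_rate / m = 55.000000
Periods per year m = 1; per-period yield y/m = 0.027000
Number of cashflows N = 7
Cashflows (t years, CF_t, discount factor 1/(1+y/m)^(m*t), PV):
  t = 1.0000: CF_t = 55.000000, DF = 0.973710, PV = 53.554041
  t = 2.0000: CF_t = 55.000000, DF = 0.948111, PV = 52.146096
  t = 3.0000: CF_t = 55.000000, DF = 0.923185, PV = 50.775167
  t = 4.0000: CF_t = 55.000000, DF = 0.898914, PV = 49.440279
  t = 5.0000: CF_t = 55.000000, DF = 0.875282, PV = 48.140486
  t = 6.0000: CF_t = 55.000000, DF = 0.852270, PV = 46.874865
  t = 7.0000: CF_t = 1055.000000, DF = 0.829864, PV = 875.506459
Price P = sum_t PV_t = 1176.437393
Convexity numerator sum_t t*(t + 1/m) * CF_t / (1+y/m)^(m*t + 2):
  t = 1.0000: term = 101.550334
  t = 2.0000: term = 296.641676
  t = 3.0000: term = 577.685834
  t = 4.0000: term = 937.497296
  t = 5.0000: term = 1369.275505
  t = 6.0000: term = 1866.587835
  t = 7.0000: term = 46484.321289
Convexity = (1/P) * sum = 51633.559766 / 1176.437393 = 43.889764


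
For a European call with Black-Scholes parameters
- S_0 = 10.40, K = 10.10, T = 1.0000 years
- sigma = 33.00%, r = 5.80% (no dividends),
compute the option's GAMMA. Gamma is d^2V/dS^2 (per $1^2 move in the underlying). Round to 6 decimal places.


Answer: Gamma = 0.106002

Derivation:
d1 = 0.4294557039; d2 = 0.0994557039
phi(d1) = 0.3637986826; exp(-qT) = 1.0000000000; exp(-rT) = 0.9436499474
Gamma = exp(-qT) * phi(d1) / (S * sigma * sqrt(T)) = 1.0000000000 * 0.3637986826 / (10.4000 * 0.3300 * 1.0000000000) = 0.106002


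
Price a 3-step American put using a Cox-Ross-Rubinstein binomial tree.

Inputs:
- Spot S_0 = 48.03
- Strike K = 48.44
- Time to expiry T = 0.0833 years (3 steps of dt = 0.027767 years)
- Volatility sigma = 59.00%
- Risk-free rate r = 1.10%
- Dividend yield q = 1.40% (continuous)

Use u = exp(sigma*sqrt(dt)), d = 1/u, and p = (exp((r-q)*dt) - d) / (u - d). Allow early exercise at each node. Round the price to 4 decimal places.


Answer: Price = V(0,0) = 3.7583

Derivation:
dt = T/N = 0.027767
u = exp(sigma*sqrt(dt)) = 1.103309; d = 1/u = 0.906365
p = (exp((r-q)*dt) - d) / (u - d) = 0.475018
Discount per step: exp(-r*dt) = 0.999695
Stock lattice S(k, i) with i counting down-moves:
  k=0: S(0,0) = 48.0300
  k=1: S(1,0) = 52.9919; S(1,1) = 43.5327
  k=2: S(2,0) = 58.4665; S(2,1) = 48.0300; S(2,2) = 39.4565
  k=3: S(3,0) = 64.5066; S(3,1) = 52.9919; S(3,2) = 43.5327; S(3,3) = 35.7620
Terminal payoffs V(N, i) = max(K - S_T, 0):
  V(3,0) = 0.000000; V(3,1) = 0.000000; V(3,2) = 4.907310; V(3,3) = 12.678038
Backward induction: V(k, i) = exp(-r*dt) * [p * V(k+1, i) + (1-p) * V(k+1, i+1)]; then take max(V_cont, immediate exercise) for American.
  V(2,0) = exp(-r*dt) * [p*0.000000 + (1-p)*0.000000] = 0.000000; exercise = 0.000000; V(2,0) = max -> 0.000000
  V(2,1) = exp(-r*dt) * [p*0.000000 + (1-p)*4.907310] = 2.575461; exercise = 0.410000; V(2,1) = max -> 2.575461
  V(2,2) = exp(-r*dt) * [p*4.907310 + (1-p)*12.678038] = 8.984054; exercise = 8.983512; V(2,2) = max -> 8.984054
  V(1,0) = exp(-r*dt) * [p*0.000000 + (1-p)*2.575461] = 1.351656; exercise = 0.000000; V(1,0) = max -> 1.351656
  V(1,1) = exp(-r*dt) * [p*2.575461 + (1-p)*8.984054] = 5.938040; exercise = 4.907310; V(1,1) = max -> 5.938040
  V(0,0) = exp(-r*dt) * [p*1.351656 + (1-p)*5.938040] = 3.758275; exercise = 0.410000; V(0,0) = max -> 3.758275


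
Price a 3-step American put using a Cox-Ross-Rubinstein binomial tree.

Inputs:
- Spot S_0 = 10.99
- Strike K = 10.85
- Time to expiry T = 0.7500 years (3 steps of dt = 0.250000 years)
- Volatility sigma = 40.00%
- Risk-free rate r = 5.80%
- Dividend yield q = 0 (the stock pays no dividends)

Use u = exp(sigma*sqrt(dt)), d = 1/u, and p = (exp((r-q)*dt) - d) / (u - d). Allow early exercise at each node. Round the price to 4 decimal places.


Answer: Price = V(0,0) = 1.3474

Derivation:
dt = T/N = 0.250000
u = exp(sigma*sqrt(dt)) = 1.221403; d = 1/u = 0.818731
p = (exp((r-q)*dt) - d) / (u - d) = 0.486438
Discount per step: exp(-r*dt) = 0.985605
Stock lattice S(k, i) with i counting down-moves:
  k=0: S(0,0) = 10.9900
  k=1: S(1,0) = 13.4232; S(1,1) = 8.9979
  k=2: S(2,0) = 16.3952; S(2,1) = 10.9900; S(2,2) = 7.3668
  k=3: S(3,0) = 20.0251; S(3,1) = 13.4232; S(3,2) = 8.9979; S(3,3) = 6.0314
Terminal payoffs V(N, i) = max(K - S_T, 0):
  V(3,0) = 0.000000; V(3,1) = 0.000000; V(3,2) = 1.852149; V(3,3) = 4.818560
Backward induction: V(k, i) = exp(-r*dt) * [p * V(k+1, i) + (1-p) * V(k+1, i+1)]; then take max(V_cont, immediate exercise) for American.
  V(2,0) = exp(-r*dt) * [p*0.000000 + (1-p)*0.000000] = 0.000000; exercise = 0.000000; V(2,0) = max -> 0.000000
  V(2,1) = exp(-r*dt) * [p*0.000000 + (1-p)*1.852149] = 0.937501; exercise = 0.000000; V(2,1) = max -> 0.937501
  V(2,2) = exp(-r*dt) * [p*1.852149 + (1-p)*4.818560] = 3.326993; exercise = 3.483183; V(2,2) = max -> 3.483183
  V(1,0) = exp(-r*dt) * [p*0.000000 + (1-p)*0.937501] = 0.474534; exercise = 0.000000; V(1,0) = max -> 0.474534
  V(1,1) = exp(-r*dt) * [p*0.937501 + (1-p)*3.483183] = 2.212551; exercise = 1.852149; V(1,1) = max -> 2.212551
  V(0,0) = exp(-r*dt) * [p*0.474534 + (1-p)*2.212551] = 1.347434; exercise = 0.000000; V(0,0) = max -> 1.347434


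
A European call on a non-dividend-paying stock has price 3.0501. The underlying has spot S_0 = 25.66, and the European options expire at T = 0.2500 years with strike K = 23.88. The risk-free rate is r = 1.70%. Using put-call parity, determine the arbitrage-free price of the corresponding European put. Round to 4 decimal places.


Put-call parity: C - P = S_0 * exp(-qT) - K * exp(-rT).
S_0 * exp(-qT) = 25.6600 * 1.00000000 = 25.66000000
K * exp(-rT) = 23.8800 * 0.99575902 = 23.77872536
P = C - S*exp(-qT) + K*exp(-rT)
P = 3.0501 - 25.66000000 + 23.77872536 = 1.1688

Answer: Put price = 1.1688


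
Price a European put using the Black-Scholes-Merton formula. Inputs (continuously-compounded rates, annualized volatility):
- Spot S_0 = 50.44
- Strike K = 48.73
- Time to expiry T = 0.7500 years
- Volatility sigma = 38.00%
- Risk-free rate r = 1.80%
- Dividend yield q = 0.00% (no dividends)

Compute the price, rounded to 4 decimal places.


d1 = (ln(S/K) + (r - q + 0.5*sigma^2) * T) / (sigma * sqrt(T)) = 0.31037030
d2 = d1 - sigma * sqrt(T) = -0.01871935
exp(-rT) = 0.98659072; exp(-qT) = 1.00000000
P = K * exp(-rT) * N(-d2) - S_0 * exp(-qT) * N(-d1)
N(-d1) = 0.37813969; N(-d2) = 0.50746751
P = 48.7300 * 0.98659072 * 0.50746751 - 50.4400 * 1.00000000 * 0.37813969 = 5.3239

Answer: Price = 5.3239


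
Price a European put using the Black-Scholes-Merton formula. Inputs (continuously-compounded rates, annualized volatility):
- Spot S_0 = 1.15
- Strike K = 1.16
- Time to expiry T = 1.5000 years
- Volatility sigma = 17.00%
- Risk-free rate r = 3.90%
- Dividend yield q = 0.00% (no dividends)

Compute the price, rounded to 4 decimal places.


Answer: Price = 0.0677

Derivation:
d1 = (ln(S/K) + (r - q + 0.5*sigma^2) * T) / (sigma * sqrt(T)) = 0.34349020
d2 = d1 - sigma * sqrt(T) = 0.13528358
exp(-rT) = 0.94317824; exp(-qT) = 1.00000000
P = K * exp(-rT) * N(-d2) - S_0 * exp(-qT) * N(-d1)
N(-d1) = 0.36561485; N(-d2) = 0.44619383
P = 1.1600 * 0.94317824 * 0.44619383 - 1.1500 * 1.00000000 * 0.36561485 = 0.0677


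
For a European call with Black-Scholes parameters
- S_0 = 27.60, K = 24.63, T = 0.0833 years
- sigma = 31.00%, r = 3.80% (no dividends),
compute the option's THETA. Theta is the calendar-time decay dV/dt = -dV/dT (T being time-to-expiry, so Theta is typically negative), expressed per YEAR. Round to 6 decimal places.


d1 = 1.3525946426; d2 = 1.2631232506
phi(d1) = 0.1598219866; exp(-qT) = 1.0000000000; exp(-rT) = 0.9968396046
Theta = -S*exp(-qT)*phi(d1)*sigma/(2*sqrt(T)) - r*K*exp(-rT)*N(d2) + q*S*exp(-qT)*N(d1)
N(d1) = 0.9119074175; N(d2) = 0.8967275553; sqrt(T) = 0.2886173938
Term 1 = -27.6000 * 1.0000000000 * 0.1598219866 * 0.3100 / (2 * 0.2886173938) = -2.3689440531
Term 2 = -0.0380 * 24.6300 * 0.9968396046 * 0.8967275553 = -0.8366307214
Term 3 = 0 (no dividend yield, q = 0)
Theta = -2.3689440531 + (-0.8366307214) + (0.0000000000) = -3.205575

Answer: Theta = -3.205575


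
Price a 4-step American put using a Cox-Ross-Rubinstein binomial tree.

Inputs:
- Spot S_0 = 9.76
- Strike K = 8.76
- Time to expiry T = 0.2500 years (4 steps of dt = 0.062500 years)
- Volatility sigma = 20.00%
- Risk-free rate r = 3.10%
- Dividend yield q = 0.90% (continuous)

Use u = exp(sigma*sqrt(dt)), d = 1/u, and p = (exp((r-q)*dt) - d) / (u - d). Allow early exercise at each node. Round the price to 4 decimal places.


dt = T/N = 0.062500
u = exp(sigma*sqrt(dt)) = 1.051271; d = 1/u = 0.951229
p = (exp((r-q)*dt) - d) / (u - d) = 0.501256
Discount per step: exp(-r*dt) = 0.998064
Stock lattice S(k, i) with i counting down-moves:
  k=0: S(0,0) = 9.7600
  k=1: S(1,0) = 10.2604; S(1,1) = 9.2840
  k=2: S(2,0) = 10.7865; S(2,1) = 9.7600; S(2,2) = 8.8312
  k=3: S(3,0) = 11.3395; S(3,1) = 10.2604; S(3,2) = 9.2840; S(3,3) = 8.4005
  k=4: S(4,0) = 11.9209; S(4,1) = 10.7865; S(4,2) = 9.7600; S(4,3) = 8.8312; S(4,4) = 7.9908
Terminal payoffs V(N, i) = max(K - S_T, 0):
  V(4,0) = 0.000000; V(4,1) = 0.000000; V(4,2) = 0.000000; V(4,3) = 0.000000; V(4,4) = 0.769188
Backward induction: V(k, i) = exp(-r*dt) * [p * V(k+1, i) + (1-p) * V(k+1, i+1)]; then take max(V_cont, immediate exercise) for American.
  V(3,0) = exp(-r*dt) * [p*0.000000 + (1-p)*0.000000] = 0.000000; exercise = 0.000000; V(3,0) = max -> 0.000000
  V(3,1) = exp(-r*dt) * [p*0.000000 + (1-p)*0.000000] = 0.000000; exercise = 0.000000; V(3,1) = max -> 0.000000
  V(3,2) = exp(-r*dt) * [p*0.000000 + (1-p)*0.000000] = 0.000000; exercise = 0.000000; V(3,2) = max -> 0.000000
  V(3,3) = exp(-r*dt) * [p*0.000000 + (1-p)*0.769188] = 0.382885; exercise = 0.359490; V(3,3) = max -> 0.382885
  V(2,0) = exp(-r*dt) * [p*0.000000 + (1-p)*0.000000] = 0.000000; exercise = 0.000000; V(2,0) = max -> 0.000000
  V(2,1) = exp(-r*dt) * [p*0.000000 + (1-p)*0.000000] = 0.000000; exercise = 0.000000; V(2,1) = max -> 0.000000
  V(2,2) = exp(-r*dt) * [p*0.000000 + (1-p)*0.382885] = 0.190592; exercise = 0.000000; V(2,2) = max -> 0.190592
  V(1,0) = exp(-r*dt) * [p*0.000000 + (1-p)*0.000000] = 0.000000; exercise = 0.000000; V(1,0) = max -> 0.000000
  V(1,1) = exp(-r*dt) * [p*0.000000 + (1-p)*0.190592] = 0.094872; exercise = 0.000000; V(1,1) = max -> 0.094872
  V(0,0) = exp(-r*dt) * [p*0.000000 + (1-p)*0.094872] = 0.047225; exercise = 0.000000; V(0,0) = max -> 0.047225

Answer: Price = V(0,0) = 0.0472


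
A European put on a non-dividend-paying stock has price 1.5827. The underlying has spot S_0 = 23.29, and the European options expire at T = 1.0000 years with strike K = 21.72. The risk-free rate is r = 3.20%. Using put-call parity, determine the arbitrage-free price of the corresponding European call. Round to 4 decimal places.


Answer: Call price = 3.8367

Derivation:
Put-call parity: C - P = S_0 * exp(-qT) - K * exp(-rT).
S_0 * exp(-qT) = 23.2900 * 1.00000000 = 23.29000000
K * exp(-rT) = 21.7200 * 0.96850658 = 21.03596296
C = P + S*exp(-qT) - K*exp(-rT)
C = 1.5827 + 23.29000000 - 21.03596296 = 3.8367


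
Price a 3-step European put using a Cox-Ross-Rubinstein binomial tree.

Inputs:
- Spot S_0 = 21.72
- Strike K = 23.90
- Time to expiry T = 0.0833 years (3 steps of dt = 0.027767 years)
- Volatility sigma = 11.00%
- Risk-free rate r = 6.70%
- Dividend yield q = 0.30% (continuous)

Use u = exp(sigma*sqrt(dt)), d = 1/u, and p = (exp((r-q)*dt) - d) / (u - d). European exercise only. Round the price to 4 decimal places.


dt = T/N = 0.027767
u = exp(sigma*sqrt(dt)) = 1.018499; d = 1/u = 0.981837
p = (exp((r-q)*dt) - d) / (u - d) = 0.543933
Discount per step: exp(-r*dt) = 0.998141
Stock lattice S(k, i) with i counting down-moves:
  k=0: S(0,0) = 21.7200
  k=1: S(1,0) = 22.1218; S(1,1) = 21.3255
  k=2: S(2,0) = 22.5310; S(2,1) = 21.7200; S(2,2) = 20.9382
  k=3: S(3,0) = 22.9478; S(3,1) = 22.1218; S(3,2) = 21.3255; S(3,3) = 20.5579
Terminal payoffs V(N, i) = max(K - S_T, 0):
  V(3,0) = 0.952190; V(3,1) = 1.778209; V(3,2) = 2.574494; V(3,3) = 3.342116
Backward induction: V(k, i) = exp(-r*dt) * [p * V(k+1, i) + (1-p) * V(k+1, i+1)].
  V(2,0) = exp(-r*dt) * [p*0.952190 + (1-p)*1.778209] = 1.326440
  V(2,1) = exp(-r*dt) * [p*1.778209 + (1-p)*2.574494] = 2.137388
  V(2,2) = exp(-r*dt) * [p*2.574494 + (1-p)*3.342116] = 2.919145
  V(1,0) = exp(-r*dt) * [p*1.326440 + (1-p)*2.137388] = 1.693133
  V(1,1) = exp(-r*dt) * [p*2.137388 + (1-p)*2.919145] = 2.489286
  V(0,0) = exp(-r*dt) * [p*1.693133 + (1-p)*2.489286] = 2.052410

Answer: Price = V(0,0) = 2.0524
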